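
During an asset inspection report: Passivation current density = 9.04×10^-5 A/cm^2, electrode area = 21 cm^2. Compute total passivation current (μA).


I = i_pass * A, then convert A → μA (×10^6)
I = 9.04×10^-5 * 21 * 10^6 = 1898.4 μA

1898.4 μA


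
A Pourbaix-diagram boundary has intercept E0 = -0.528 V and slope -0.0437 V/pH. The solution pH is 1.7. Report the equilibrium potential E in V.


Apply the Pourbaix line equation: E = E0 + slope*pH
E = -0.528 + (-0.0437)*1.7 = -0.528 + (-0.07429) = -0.60229 V
Rounded to 4 decimal places: E = -0.6023 V

-0.6023 V


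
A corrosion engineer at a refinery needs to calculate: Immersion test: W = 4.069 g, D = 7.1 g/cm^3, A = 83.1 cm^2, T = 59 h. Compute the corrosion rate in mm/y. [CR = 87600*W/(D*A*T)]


Apply the mm/y weight-loss relation: CR = 87600 * W / (D * A * T)
Numerator: 87600 * 4.069 = 356444.4
Denominator: 7.1 * 83.1 * 59 = 34810.59
CR = 356444.4 / 34810.59 = 10.239539 mm/y

10.239539 mm/y


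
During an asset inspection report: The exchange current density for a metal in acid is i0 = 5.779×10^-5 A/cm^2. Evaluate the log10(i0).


i0 = 5.779×10^-5 A/cm^2
log10(i0) = -4.238

-4.238


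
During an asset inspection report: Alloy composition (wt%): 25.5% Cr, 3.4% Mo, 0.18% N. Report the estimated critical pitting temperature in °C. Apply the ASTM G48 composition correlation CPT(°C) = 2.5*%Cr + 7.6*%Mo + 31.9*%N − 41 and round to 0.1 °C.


Apply the ASTM G48 empirical CPT estimate: CPT(°C) = 2.5*%Cr + 7.6*%Mo + 31.9*%N − 41
2.5*25.5 = 63.75; 7.6*3.4 = 25.84; 31.9*0.18 = 5.742
CPT = 63.75 + 25.84 + 5.742 − 41 = 54.332 °C
Rounded to 0.1 °C: CPT ≈ 54.3 °C

54.3 °C


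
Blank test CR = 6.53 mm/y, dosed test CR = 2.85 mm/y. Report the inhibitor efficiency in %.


Apply the inhibitor-efficiency definition: IE = (CR_blank − CR_inh)/CR_blank × 100
IE = (6.53 − 2.85) / 6.53 × 100
IE = 3.68 / 6.53 × 100 = 56.4 %

56.4 %


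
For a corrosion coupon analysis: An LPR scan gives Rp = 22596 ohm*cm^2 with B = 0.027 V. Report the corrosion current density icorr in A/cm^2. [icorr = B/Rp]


Apply the Stern-Geary relation: icorr = B / Rp
icorr = 0.027 / 22596 = 1.195×10^-6 A/cm^2

1.195×10^-6 A/cm^2


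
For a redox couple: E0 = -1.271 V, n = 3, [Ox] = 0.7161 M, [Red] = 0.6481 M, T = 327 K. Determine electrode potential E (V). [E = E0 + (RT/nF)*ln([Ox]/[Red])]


Apply the Nernst equation: E = E0 + (RT/nF)*ln([Ox]/[Red])
Step 1: RT/nF = 8.314*327/(3*96485) = 0.0093924 V
Step 2: [Ox]/[Red] = 0.7161/0.6481 = 1.104922
Step 3: ln(1.104922) = 0.099775
Step 4: correction = 0.0093924 * 0.099775 = 0.0009 V
E = -1.271 + 0.0009 = -1.2701 V

-1.2701 V


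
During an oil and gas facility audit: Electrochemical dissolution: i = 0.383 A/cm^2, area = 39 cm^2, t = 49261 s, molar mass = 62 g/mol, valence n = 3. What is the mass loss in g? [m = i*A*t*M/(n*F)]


Apply Faraday's law: m = i*A*t*M / (n*F)
Total charge passed Q = i*A*t = 0.383*39*49261 = 735811.557 C
m = Q*M/(n*F) = 735811.557*62/(3*96485) = 157.608 g

157.608 g


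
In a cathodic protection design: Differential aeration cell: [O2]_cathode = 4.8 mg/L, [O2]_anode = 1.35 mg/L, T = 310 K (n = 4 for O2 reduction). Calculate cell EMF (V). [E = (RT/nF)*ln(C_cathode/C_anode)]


Apply the Nernst concentration-cell relation: E = (RT/nF)*ln(C_cathode/C_anode)
RT/nF = 8.314*310/(4*96485) = 0.00667808 V
ln(4.8/1.35) = 1.26851
E = 0.00667808 * 1.26851 = 0.00847 V

0.00847 V


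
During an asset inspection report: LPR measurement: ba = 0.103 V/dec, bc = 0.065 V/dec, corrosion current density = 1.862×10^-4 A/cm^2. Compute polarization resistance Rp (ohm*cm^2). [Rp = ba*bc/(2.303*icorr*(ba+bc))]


Apply the Stern-Geary equation: Rp = ba*bc / (2.303*icorr*(ba+bc))
ba*bc = 0.103*0.065 = 0.006695
ba+bc = 0.168; 2.303*icorr*(ba+bc) = 2.303*1.862×10^-4*0.168 = 7.2041525×10^-5
Rp = 0.006695 / 7.2041525×10^-5 = 92.93 ohm*cm^2

92.93 ohm*cm^2


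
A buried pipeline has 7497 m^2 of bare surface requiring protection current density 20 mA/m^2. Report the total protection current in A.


I = area * current density, then convert mA → A (÷1000)
I = 7497 * 20 / 1000 = 149.94 A

149.94 A


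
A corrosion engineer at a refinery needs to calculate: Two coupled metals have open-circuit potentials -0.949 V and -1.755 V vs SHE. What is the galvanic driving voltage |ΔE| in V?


Driving voltage is the absolute potential difference.
|ΔE| = |-0.949 − (-1.755)| = 0.806 V

0.806 V


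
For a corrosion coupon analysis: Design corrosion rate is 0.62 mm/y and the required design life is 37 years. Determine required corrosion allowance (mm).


Corrosion allowance = CR × design life
CA = 0.62 * 37 = 22.94 mm

22.94 mm


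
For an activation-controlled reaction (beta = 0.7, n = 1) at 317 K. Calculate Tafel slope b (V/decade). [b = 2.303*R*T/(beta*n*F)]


Apply the Tafel slope relation: b = 2.303*R*T/(beta*n*F)
Numerator: 2.303 * 8.314 * 317 = 6069.64
Denominator: 0.7 * 1 * 96485 = 67539.5
b = 6069.64 / 67539.5 = 0.0899 V/decade

0.0899 V/decade


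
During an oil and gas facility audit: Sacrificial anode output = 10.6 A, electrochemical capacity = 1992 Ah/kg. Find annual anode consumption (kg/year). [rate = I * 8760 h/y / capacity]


Annual consumption = current * hours per year / capacity
Rate = 10.6 * 8760 / 1992 = 46.6 kg/year

46.6 kg/year


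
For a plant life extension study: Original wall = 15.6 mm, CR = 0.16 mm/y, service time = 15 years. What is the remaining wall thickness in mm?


Remaining wall = original − CR × time
t = 15.6 − 0.16*15 = 15.6 − 2.4 = 13.2 mm

13.2 mm


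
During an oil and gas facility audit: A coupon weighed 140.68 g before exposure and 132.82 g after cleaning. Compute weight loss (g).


Weight loss = initial − final
WL = 140.68 − 132.82 = 7.86 g

7.86 g


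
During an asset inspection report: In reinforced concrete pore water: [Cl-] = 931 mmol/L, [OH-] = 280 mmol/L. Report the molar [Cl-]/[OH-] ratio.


Threshold parameter = [Cl-] / [OH-] (molar basis; both in mmol/L, so units cancel)
Ratio = 931 / 280 = 3.33

3.33


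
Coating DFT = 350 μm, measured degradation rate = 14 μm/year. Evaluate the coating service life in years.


Service life = thickness / degradation rate
Life = 350 / 14 = 25.0 years

25.0 years


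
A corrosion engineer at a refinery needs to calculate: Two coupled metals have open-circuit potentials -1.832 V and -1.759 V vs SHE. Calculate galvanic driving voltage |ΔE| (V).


Driving voltage is the absolute potential difference.
|ΔE| = |-1.832 − (-1.759)| = 0.073 V

0.073 V


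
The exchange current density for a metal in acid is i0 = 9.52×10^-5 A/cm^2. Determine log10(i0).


i0 = 9.52×10^-5 A/cm^2
log10(i0) = -4.021

-4.021


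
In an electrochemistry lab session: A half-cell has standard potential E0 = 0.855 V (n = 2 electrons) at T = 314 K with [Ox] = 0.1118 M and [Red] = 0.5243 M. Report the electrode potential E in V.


Apply the Nernst equation: E = E0 + (RT/nF)*ln([Ox]/[Red])
Step 1: RT/nF = 8.314*314/(2*96485) = 0.01352851 V
Step 2: [Ox]/[Red] = 0.1118/0.5243 = 0.213237
Step 3: ln(0.213237) = -1.545351
Step 4: correction = 0.01352851 * -1.545351 = -0.0209 V
E = 0.855 + -0.0209 = 0.8341 V

0.8341 V


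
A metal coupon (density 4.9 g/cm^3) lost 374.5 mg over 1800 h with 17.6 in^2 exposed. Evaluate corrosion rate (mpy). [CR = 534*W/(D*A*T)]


Apply the mpy weight-loss relation: CR = 534 * W / (D * A * T)
Numerator: 534 * 374.5 = 199983.0
Denominator: 4.9 * 17.6 * 1800 = 155232.0
CR = 199983.0 / 155232.0 = 1.28828 mpy

1.28828 mpy


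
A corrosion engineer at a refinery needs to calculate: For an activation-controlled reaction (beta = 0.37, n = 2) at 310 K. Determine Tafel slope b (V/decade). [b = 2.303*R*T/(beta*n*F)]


Apply the Tafel slope relation: b = 2.303*R*T/(beta*n*F)
Numerator: 2.303 * 8.314 * 310 = 5935.61
Denominator: 0.37 * 2 * 96485 = 71398.9
b = 5935.61 / 71398.9 = 0.083 V/decade

0.083 V/decade


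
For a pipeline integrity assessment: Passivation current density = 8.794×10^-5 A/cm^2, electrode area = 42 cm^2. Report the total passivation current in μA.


I = i_pass * A, then convert A → μA (×10^6)
I = 8.794×10^-5 * 42 * 10^6 = 3693.48 μA

3693.48 μA


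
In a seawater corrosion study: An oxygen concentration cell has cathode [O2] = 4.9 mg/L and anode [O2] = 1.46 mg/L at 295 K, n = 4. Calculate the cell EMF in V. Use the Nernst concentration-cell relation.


Apply the Nernst concentration-cell relation: E = (RT/nF)*ln(C_cathode/C_anode)
RT/nF = 8.314*295/(4*96485) = 0.00635495 V
ln(4.9/1.46) = 1.2108
E = 0.00635495 * 1.2108 = 0.00769 V

0.00769 V


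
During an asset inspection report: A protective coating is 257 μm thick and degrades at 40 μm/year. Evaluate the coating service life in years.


Service life = thickness / degradation rate
Life = 257 / 40 = 6.4 years

6.4 years


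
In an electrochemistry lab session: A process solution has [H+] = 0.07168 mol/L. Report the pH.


pH = −log10[H+]
pH = −log10(0.07168) = 1.14

1.14


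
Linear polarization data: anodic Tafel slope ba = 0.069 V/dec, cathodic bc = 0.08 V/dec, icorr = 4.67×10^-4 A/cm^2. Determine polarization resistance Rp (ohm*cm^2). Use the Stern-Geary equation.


Apply the Stern-Geary equation: Rp = ba*bc / (2.303*icorr*(ba+bc))
ba*bc = 0.069*0.08 = 0.00552
ba+bc = 0.149; 2.303*icorr*(ba+bc) = 2.303*4.67×10^-4*0.149 = 1.6024965×10^-4
Rp = 0.00552 / 1.6024965×10^-4 = 34.45 ohm*cm^2

34.45 ohm*cm^2


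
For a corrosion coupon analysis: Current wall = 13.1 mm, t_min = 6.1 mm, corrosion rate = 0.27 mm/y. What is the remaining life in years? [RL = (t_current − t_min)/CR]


Apply the remaining-life relation: RL = (t_current − t_min) / CR
RL = (13.1 − 6.1) / 0.27 = 7.0 / 0.27 = 25.9 years

25.9 years


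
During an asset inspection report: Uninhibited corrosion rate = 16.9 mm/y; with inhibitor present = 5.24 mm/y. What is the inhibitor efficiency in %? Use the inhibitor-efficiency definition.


Apply the inhibitor-efficiency definition: IE = (CR_blank − CR_inh)/CR_blank × 100
IE = (16.9 − 5.24) / 16.9 × 100
IE = 11.66 / 16.9 × 100 = 69.0 %

69.0 %


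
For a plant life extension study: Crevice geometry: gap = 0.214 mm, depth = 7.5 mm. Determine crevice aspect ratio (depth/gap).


Aspect ratio = depth / gap
Ratio = 7.5 / 0.214 = 35.0

35.0


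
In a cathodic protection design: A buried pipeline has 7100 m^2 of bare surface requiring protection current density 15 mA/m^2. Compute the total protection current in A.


I = area * current density, then convert mA → A (÷1000)
I = 7100 * 15 / 1000 = 106.5 A

106.5 A


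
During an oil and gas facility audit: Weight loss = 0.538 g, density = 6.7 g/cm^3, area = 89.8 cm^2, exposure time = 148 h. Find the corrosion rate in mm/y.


Apply the mm/y weight-loss relation: CR = 87600 * W / (D * A * T)
Numerator: 87600 * 0.538 = 47128.8
Denominator: 6.7 * 89.8 * 148 = 89045.68
CR = 47128.8 / 89045.68 = 0.52927 mm/y

0.52927 mm/y


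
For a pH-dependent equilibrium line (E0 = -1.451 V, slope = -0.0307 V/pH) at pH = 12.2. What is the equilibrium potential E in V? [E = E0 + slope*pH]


Apply the Pourbaix line equation: E = E0 + slope*pH
E = -1.451 + (-0.0307)*12.2 = -1.451 + (-0.37454) = -1.82554 V
Rounded to 3 decimal places: E = -1.826 V

-1.826 V


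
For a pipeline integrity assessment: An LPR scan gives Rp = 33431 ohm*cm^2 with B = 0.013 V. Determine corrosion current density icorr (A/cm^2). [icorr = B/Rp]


Apply the Stern-Geary relation: icorr = B / Rp
icorr = 0.013 / 33431 = 3.889×10^-7 A/cm^2

3.889×10^-7 A/cm^2


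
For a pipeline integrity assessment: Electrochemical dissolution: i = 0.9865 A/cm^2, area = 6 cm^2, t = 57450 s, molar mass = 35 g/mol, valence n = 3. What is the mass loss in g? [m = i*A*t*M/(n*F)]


Apply Faraday's law: m = i*A*t*M / (n*F)
Total charge passed Q = i*A*t = 0.9865*6*57450 = 340046.55 C
m = Q*M/(n*F) = 340046.55*35/(3*96485) = 41.11737 g

41.11737 g


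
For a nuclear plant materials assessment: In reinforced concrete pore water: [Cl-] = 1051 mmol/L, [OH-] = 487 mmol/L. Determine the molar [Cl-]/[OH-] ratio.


Threshold parameter = [Cl-] / [OH-] (molar basis; both in mmol/L, so units cancel)
Ratio = 1051 / 487 = 2.16

2.16


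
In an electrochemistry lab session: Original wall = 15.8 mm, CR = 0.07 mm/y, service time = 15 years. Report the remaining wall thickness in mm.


Remaining wall = original − CR × time
t = 15.8 − 0.07*15 = 15.8 − 1.05 = 14.75 mm

14.75 mm


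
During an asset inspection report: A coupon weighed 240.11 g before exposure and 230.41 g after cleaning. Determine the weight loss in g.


Weight loss = initial − final
WL = 240.11 − 230.41 = 9.7 g

9.7 g


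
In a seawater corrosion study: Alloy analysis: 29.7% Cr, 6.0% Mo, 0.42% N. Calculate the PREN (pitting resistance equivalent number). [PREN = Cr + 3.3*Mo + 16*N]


Apply the PREN formula: PREN = Cr + 3.3*Mo + 16*N
PREN = 29.7 + 3.3*6.0 + 16*0.42
PREN = 29.7 + 19.8 + 6.72 = 56.22

56.22


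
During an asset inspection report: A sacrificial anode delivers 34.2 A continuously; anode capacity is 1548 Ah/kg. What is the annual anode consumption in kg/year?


Annual consumption = current * hours per year / capacity
Rate = 34.2 * 8760 / 1548 = 193.5 kg/year

193.5 kg/year


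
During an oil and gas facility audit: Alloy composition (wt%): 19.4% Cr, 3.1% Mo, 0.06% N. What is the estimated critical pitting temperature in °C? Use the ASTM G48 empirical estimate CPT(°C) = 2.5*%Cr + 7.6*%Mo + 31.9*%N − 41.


Apply the ASTM G48 empirical CPT estimate: CPT(°C) = 2.5*%Cr + 7.6*%Mo + 31.9*%N − 41
2.5*19.4 = 48.5; 7.6*3.1 = 23.56; 31.9*0.06 = 1.914
CPT = 48.5 + 23.56 + 1.914 − 41 = 32.974 °C
Rounded to 0.1 °C: CPT ≈ 33.0 °C

33.0 °C


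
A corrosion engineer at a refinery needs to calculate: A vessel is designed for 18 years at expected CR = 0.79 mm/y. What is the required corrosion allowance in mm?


Corrosion allowance = CR × design life
CA = 0.79 * 18 = 14.22 mm

14.22 mm


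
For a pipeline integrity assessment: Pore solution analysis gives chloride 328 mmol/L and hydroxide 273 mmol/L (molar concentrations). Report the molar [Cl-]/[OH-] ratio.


Threshold parameter = [Cl-] / [OH-] (molar basis; both in mmol/L, so units cancel)
Ratio = 328 / 273 = 1.2

1.2


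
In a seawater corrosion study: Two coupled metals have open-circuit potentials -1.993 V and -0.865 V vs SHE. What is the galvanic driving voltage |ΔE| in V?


Driving voltage is the absolute potential difference.
|ΔE| = |-1.993 − (-0.865)| = 1.128 V

1.128 V


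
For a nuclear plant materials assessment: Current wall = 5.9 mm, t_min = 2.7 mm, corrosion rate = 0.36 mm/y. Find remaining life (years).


Apply the remaining-life relation: RL = (t_current − t_min) / CR
RL = (5.9 − 2.7) / 0.36 = 3.2 / 0.36 = 8.9 years

8.9 years


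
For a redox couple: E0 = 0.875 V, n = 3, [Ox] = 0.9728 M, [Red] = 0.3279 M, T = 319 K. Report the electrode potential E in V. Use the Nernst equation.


Apply the Nernst equation: E = E0 + (RT/nF)*ln([Ox]/[Red])
Step 1: RT/nF = 8.314*319/(3*96485) = 0.00916262 V
Step 2: [Ox]/[Red] = 0.9728/0.3279 = 2.966758
Step 3: ln(2.966758) = 1.08747
Step 4: correction = 0.00916262 * 1.08747 = 0.01 V
E = 0.875 + 0.01 = 0.885 V

0.885 V


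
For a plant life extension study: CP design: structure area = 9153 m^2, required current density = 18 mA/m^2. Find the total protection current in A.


I = area * current density, then convert mA → A (÷1000)
I = 9153 * 18 / 1000 = 164.75 A

164.75 A


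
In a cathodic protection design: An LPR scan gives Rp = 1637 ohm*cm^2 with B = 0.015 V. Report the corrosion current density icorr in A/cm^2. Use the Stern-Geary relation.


Apply the Stern-Geary relation: icorr = B / Rp
icorr = 0.015 / 1637 = 9.163×10^-6 A/cm^2

9.163×10^-6 A/cm^2


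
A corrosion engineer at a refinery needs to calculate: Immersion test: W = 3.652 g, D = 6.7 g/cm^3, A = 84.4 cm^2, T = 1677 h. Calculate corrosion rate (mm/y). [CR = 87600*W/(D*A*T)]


Apply the mm/y weight-loss relation: CR = 87600 * W / (D * A * T)
Numerator: 87600 * 3.652 = 319915.2
Denominator: 6.7 * 84.4 * 1677 = 948309.96
CR = 319915.2 / 948309.96 = 0.3374 mm/y

0.3374 mm/y


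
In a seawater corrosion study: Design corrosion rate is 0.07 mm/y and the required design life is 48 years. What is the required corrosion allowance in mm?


Corrosion allowance = CR × design life
CA = 0.07 * 48 = 3.36 mm

3.36 mm


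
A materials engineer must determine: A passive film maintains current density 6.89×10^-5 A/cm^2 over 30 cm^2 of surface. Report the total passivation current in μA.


I = i_pass * A, then convert A → μA (×10^6)
I = 6.89×10^-5 * 30 * 10^6 = 2067.0 μA

2067.0 μA


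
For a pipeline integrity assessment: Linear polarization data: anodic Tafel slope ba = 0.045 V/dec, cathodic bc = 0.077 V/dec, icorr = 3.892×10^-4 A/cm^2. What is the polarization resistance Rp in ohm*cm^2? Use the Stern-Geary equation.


Apply the Stern-Geary equation: Rp = ba*bc / (2.303*icorr*(ba+bc))
ba*bc = 0.045*0.077 = 0.003465
ba+bc = 0.122; 2.303*icorr*(ba+bc) = 2.303*3.892×10^-4*0.122 = 1.0935197×10^-4
Rp = 0.003465 / 1.0935197×10^-4 = 31.69 ohm*cm^2

31.69 ohm*cm^2


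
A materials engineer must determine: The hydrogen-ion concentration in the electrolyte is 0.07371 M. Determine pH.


pH = −log10[H+]
pH = −log10(0.07371) = 1.13

1.13


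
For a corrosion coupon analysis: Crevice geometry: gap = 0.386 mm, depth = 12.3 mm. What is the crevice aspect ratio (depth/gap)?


Aspect ratio = depth / gap
Ratio = 12.3 / 0.386 = 31.9

31.9


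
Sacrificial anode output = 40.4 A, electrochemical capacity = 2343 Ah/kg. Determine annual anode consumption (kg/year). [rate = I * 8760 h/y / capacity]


Annual consumption = current * hours per year / capacity
Rate = 40.4 * 8760 / 2343 = 151.0 kg/year

151.0 kg/year


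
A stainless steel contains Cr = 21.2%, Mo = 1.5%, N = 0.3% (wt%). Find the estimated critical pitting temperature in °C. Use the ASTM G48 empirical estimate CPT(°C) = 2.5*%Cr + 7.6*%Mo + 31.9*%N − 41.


Apply the ASTM G48 empirical CPT estimate: CPT(°C) = 2.5*%Cr + 7.6*%Mo + 31.9*%N − 41
2.5*21.2 = 53; 7.6*1.5 = 11.4; 31.9*0.3 = 9.57
CPT = 53 + 11.4 + 9.57 − 41 = 32.97 °C
Rounded to 0.1 °C: CPT ≈ 33.0 °C

33.0 °C


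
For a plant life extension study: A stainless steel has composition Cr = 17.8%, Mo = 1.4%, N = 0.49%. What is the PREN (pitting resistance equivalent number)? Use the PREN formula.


Apply the PREN formula: PREN = Cr + 3.3*Mo + 16*N
PREN = 17.8 + 3.3*1.4 + 16*0.49
PREN = 17.8 + 4.62 + 7.84 = 30.26

30.26


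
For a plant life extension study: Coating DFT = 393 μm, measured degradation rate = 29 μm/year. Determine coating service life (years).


Service life = thickness / degradation rate
Life = 393 / 29 = 13.6 years

13.6 years


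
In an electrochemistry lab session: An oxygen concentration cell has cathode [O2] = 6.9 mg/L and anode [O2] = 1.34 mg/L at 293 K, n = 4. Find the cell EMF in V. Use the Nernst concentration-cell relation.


Apply the Nernst concentration-cell relation: E = (RT/nF)*ln(C_cathode/C_anode)
RT/nF = 8.314*293/(4*96485) = 0.00631187 V
ln(6.9/1.34) = 1.63885
E = 0.00631187 * 1.63885 = 0.01034 V

0.01034 V


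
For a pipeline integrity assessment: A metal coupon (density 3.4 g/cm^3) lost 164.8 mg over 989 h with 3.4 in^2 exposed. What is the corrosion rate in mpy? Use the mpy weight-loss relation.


Apply the mpy weight-loss relation: CR = 534 * W / (D * A * T)
Numerator: 534 * 164.8 = 88003.2
Denominator: 3.4 * 3.4 * 989 = 11432.84
CR = 88003.2 / 11432.84 = 7.6974 mpy

7.6974 mpy


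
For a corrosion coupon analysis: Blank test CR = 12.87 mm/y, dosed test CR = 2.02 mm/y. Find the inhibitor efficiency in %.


Apply the inhibitor-efficiency definition: IE = (CR_blank − CR_inh)/CR_blank × 100
IE = (12.87 − 2.02) / 12.87 × 100
IE = 10.85 / 12.87 × 100 = 84.3 %

84.3 %


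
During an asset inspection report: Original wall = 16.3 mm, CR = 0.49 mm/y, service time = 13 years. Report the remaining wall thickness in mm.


Remaining wall = original − CR × time
t = 16.3 − 0.49*13 = 16.3 − 6.37 = 9.93 mm

9.93 mm


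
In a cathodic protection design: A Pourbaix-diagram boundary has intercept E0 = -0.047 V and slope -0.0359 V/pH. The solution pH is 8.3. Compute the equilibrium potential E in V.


Apply the Pourbaix line equation: E = E0 + slope*pH
E = -0.047 + (-0.0359)*8.3 = -0.047 + (-0.29797) = -0.34497 V
Rounded to 3 decimal places: E = -0.345 V

-0.345 V


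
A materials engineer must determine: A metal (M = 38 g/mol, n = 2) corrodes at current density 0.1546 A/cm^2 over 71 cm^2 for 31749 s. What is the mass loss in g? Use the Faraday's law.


Apply Faraday's law: m = i*A*t*M / (n*F)
Total charge passed Q = i*A*t = 0.1546*71*31749 = 348496.0734 C
m = Q*M/(n*F) = 348496.0734*38/(2*96485) = 68.626 g

68.626 g


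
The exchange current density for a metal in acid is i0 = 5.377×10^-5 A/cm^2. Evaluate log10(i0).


i0 = 5.377×10^-5 A/cm^2
log10(i0) = -4.269

-4.269


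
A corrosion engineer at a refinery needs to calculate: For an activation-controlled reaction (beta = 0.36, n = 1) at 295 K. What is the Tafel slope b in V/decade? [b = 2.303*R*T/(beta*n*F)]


Apply the Tafel slope relation: b = 2.303*R*T/(beta*n*F)
Numerator: 2.303 * 8.314 * 295 = 5648.41
Denominator: 0.36 * 1 * 96485 = 34734.6
b = 5648.41 / 34734.6 = 0.1626 V/decade

0.1626 V/decade


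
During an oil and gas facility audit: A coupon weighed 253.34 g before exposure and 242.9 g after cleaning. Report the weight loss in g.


Weight loss = initial − final
WL = 253.34 − 242.9 = 10.44 g

10.44 g


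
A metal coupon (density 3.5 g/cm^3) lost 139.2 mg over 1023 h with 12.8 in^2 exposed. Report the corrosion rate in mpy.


Apply the mpy weight-loss relation: CR = 534 * W / (D * A * T)
Numerator: 534 * 139.2 = 74332.8
Denominator: 3.5 * 12.8 * 1023 = 45830.4
CR = 74332.8 / 45830.4 = 1.62191 mpy

1.62191 mpy


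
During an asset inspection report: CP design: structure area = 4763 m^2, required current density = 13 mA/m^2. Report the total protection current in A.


I = area * current density, then convert mA → A (÷1000)
I = 4763 * 13 / 1000 = 61.92 A

61.92 A


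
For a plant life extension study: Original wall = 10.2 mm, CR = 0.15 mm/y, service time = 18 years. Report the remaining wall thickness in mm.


Remaining wall = original − CR × time
t = 10.2 − 0.15*18 = 10.2 − 2.7 = 7.5 mm

7.5 mm


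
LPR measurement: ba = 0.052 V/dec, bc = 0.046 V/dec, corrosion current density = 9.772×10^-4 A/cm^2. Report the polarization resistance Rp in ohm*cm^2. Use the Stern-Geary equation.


Apply the Stern-Geary equation: Rp = ba*bc / (2.303*icorr*(ba+bc))
ba*bc = 0.052*0.046 = 0.002392
ba+bc = 0.098; 2.303*icorr*(ba+bc) = 2.303*9.772×10^-4*0.098 = 2.2054818×10^-4
Rp = 0.002392 / 2.2054818×10^-4 = 10.8 ohm*cm^2

10.8 ohm*cm^2


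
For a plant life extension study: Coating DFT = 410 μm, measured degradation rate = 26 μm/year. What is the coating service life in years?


Service life = thickness / degradation rate
Life = 410 / 26 = 15.8 years

15.8 years


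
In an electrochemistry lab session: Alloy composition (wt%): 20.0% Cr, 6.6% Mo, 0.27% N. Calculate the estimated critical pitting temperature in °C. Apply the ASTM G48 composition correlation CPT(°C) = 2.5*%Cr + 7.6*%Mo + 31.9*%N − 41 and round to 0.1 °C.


Apply the ASTM G48 empirical CPT estimate: CPT(°C) = 2.5*%Cr + 7.6*%Mo + 31.9*%N − 41
2.5*20.0 = 50; 7.6*6.6 = 50.16; 31.9*0.27 = 8.613
CPT = 50 + 50.16 + 8.613 − 41 = 67.773 °C
Rounded to 0.1 °C: CPT ≈ 67.8 °C

67.8 °C


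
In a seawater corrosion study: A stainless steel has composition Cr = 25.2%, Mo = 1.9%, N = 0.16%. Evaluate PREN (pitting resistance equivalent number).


Apply the PREN formula: PREN = Cr + 3.3*Mo + 16*N
PREN = 25.2 + 3.3*1.9 + 16*0.16
PREN = 25.2 + 6.27 + 2.56 = 34.03

34.03


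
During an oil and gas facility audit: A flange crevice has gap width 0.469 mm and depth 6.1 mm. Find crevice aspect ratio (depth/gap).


Aspect ratio = depth / gap
Ratio = 6.1 / 0.469 = 13.0

13.0


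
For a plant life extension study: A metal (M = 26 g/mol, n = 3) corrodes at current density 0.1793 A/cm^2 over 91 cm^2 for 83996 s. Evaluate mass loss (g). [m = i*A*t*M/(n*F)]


Apply Faraday's law: m = i*A*t*M / (n*F)
Total charge passed Q = i*A*t = 0.1793*91*83996 = 1370503.9348 C
m = Q*M/(n*F) = 1370503.9348*26/(3*96485) = 123.104 g

123.104 g


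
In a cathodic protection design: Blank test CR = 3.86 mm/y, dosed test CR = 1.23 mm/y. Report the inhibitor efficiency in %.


Apply the inhibitor-efficiency definition: IE = (CR_blank − CR_inh)/CR_blank × 100
IE = (3.86 − 1.23) / 3.86 × 100
IE = 2.63 / 3.86 × 100 = 68.1 %

68.1 %


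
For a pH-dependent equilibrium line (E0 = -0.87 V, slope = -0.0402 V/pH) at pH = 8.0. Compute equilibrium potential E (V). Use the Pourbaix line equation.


Apply the Pourbaix line equation: E = E0 + slope*pH
E = -0.87 + (-0.0402)*8.0 = -0.87 + (-0.3216) = -1.1916 V
Rounded to 4 decimal places: E = -1.1916 V

-1.1916 V


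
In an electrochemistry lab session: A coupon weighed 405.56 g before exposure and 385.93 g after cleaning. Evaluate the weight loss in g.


Weight loss = initial − final
WL = 405.56 − 385.93 = 19.63 g

19.63 g


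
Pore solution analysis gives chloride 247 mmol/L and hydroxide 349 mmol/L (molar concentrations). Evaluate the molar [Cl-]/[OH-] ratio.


Threshold parameter = [Cl-] / [OH-] (molar basis; both in mmol/L, so units cancel)
Ratio = 247 / 349 = 0.71

0.71


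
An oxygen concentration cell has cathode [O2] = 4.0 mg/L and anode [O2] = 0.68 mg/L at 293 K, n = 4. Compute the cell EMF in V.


Apply the Nernst concentration-cell relation: E = (RT/nF)*ln(C_cathode/C_anode)
RT/nF = 8.314*293/(4*96485) = 0.00631187 V
ln(4.0/0.68) = 1.77196
E = 0.00631187 * 1.77196 = 0.01118 V

0.01118 V


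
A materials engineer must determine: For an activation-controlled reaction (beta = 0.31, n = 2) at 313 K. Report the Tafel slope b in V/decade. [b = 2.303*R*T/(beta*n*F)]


Apply the Tafel slope relation: b = 2.303*R*T/(beta*n*F)
Numerator: 2.303 * 8.314 * 313 = 5993.06
Denominator: 0.31 * 2 * 96485 = 59820.7
b = 5993.06 / 59820.7 = 0.1 V/decade

0.1 V/decade


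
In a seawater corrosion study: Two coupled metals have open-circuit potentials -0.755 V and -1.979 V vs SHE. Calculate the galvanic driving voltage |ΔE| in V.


Driving voltage is the absolute potential difference.
|ΔE| = |-0.755 − (-1.979)| = 1.224 V

1.224 V


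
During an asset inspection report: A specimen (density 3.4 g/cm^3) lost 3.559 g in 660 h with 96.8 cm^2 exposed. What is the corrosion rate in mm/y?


Apply the mm/y weight-loss relation: CR = 87600 * W / (D * A * T)
Numerator: 87600 * 3.559 = 311768.4
Denominator: 3.4 * 96.8 * 660 = 217219.2
CR = 311768.4 / 217219.2 = 1.435271 mm/y

1.435271 mm/y


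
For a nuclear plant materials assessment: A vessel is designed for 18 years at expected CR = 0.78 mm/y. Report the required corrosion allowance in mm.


Corrosion allowance = CR × design life
CA = 0.78 * 18 = 14.04 mm

14.04 mm


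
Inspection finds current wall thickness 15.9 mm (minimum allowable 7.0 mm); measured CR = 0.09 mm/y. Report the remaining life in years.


Apply the remaining-life relation: RL = (t_current − t_min) / CR
RL = (15.9 − 7.0) / 0.09 = 8.9 / 0.09 = 98.9 years

98.9 years


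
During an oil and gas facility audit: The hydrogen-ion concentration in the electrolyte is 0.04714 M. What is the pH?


pH = −log10[H+]
pH = −log10(0.04714) = 1.33

1.33


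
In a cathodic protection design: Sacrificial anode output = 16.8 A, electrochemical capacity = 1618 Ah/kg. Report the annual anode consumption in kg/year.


Annual consumption = current * hours per year / capacity
Rate = 16.8 * 8760 / 1618 = 91.0 kg/year

91.0 kg/year


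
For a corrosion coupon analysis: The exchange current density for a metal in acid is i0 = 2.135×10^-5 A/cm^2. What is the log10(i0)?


i0 = 2.135×10^-5 A/cm^2
log10(i0) = -4.671

-4.671


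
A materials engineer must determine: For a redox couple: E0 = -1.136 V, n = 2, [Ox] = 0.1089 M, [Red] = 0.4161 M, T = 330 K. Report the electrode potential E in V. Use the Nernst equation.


Apply the Nernst equation: E = E0 + (RT/nF)*ln([Ox]/[Red])
Step 1: RT/nF = 8.314*330/(2*96485) = 0.01421786 V
Step 2: [Ox]/[Red] = 0.1089/0.4161 = 0.261716
Step 3: ln(0.261716) = -1.340495
Step 4: correction = 0.01421786 * -1.340495 = -0.019 V
E = -1.136 + -0.019 = -1.155 V

-1.155 V


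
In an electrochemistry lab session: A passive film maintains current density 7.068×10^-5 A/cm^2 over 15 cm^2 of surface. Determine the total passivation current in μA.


I = i_pass * A, then convert A → μA (×10^6)
I = 7.068×10^-5 * 15 * 10^6 = 1060.2 μA

1060.2 μA


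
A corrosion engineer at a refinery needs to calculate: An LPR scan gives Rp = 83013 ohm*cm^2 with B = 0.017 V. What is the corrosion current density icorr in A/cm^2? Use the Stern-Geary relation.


Apply the Stern-Geary relation: icorr = B / Rp
icorr = 0.017 / 83013 = 2.048×10^-7 A/cm^2

2.048×10^-7 A/cm^2


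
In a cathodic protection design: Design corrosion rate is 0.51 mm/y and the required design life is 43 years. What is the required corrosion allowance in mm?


Corrosion allowance = CR × design life
CA = 0.51 * 43 = 21.93 mm

21.93 mm


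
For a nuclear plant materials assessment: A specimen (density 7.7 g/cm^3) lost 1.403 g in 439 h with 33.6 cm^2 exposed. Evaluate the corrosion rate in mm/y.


Apply the mm/y weight-loss relation: CR = 87600 * W / (D * A * T)
Numerator: 87600 * 1.403 = 122902.8
Denominator: 7.7 * 33.6 * 439 = 113578.08
CR = 122902.8 / 113578.08 = 1.0821 mm/y

1.0821 mm/y


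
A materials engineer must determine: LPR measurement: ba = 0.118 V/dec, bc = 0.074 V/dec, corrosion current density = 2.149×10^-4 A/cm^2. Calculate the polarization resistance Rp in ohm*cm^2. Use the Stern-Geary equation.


Apply the Stern-Geary equation: Rp = ba*bc / (2.303*icorr*(ba+bc))
ba*bc = 0.118*0.074 = 0.008732
ba+bc = 0.192; 2.303*icorr*(ba+bc) = 2.303*2.149×10^-4*0.192 = 9.5023622×10^-5
Rp = 0.008732 / 9.5023622×10^-5 = 91.89 ohm*cm^2

91.89 ohm*cm^2


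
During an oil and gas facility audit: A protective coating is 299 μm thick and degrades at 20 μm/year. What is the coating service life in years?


Service life = thickness / degradation rate
Life = 299 / 20 = 15.0 years

15.0 years


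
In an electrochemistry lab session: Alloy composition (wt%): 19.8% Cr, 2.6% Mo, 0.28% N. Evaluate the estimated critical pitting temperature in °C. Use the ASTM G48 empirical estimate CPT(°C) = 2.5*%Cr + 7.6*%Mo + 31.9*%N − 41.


Apply the ASTM G48 empirical CPT estimate: CPT(°C) = 2.5*%Cr + 7.6*%Mo + 31.9*%N − 41
2.5*19.8 = 49.5; 7.6*2.6 = 19.76; 31.9*0.28 = 8.932
CPT = 49.5 + 19.76 + 8.932 − 41 = 37.192 °C
Rounded to 0.1 °C: CPT ≈ 37.2 °C

37.2 °C


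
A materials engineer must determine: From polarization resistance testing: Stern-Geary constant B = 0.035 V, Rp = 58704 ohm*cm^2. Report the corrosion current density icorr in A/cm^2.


Apply the Stern-Geary relation: icorr = B / Rp
icorr = 0.035 / 58704 = 5.962×10^-7 A/cm^2

5.962×10^-7 A/cm^2


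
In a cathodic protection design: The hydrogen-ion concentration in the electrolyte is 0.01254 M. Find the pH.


pH = −log10[H+]
pH = −log10(0.01254) = 1.9

1.9


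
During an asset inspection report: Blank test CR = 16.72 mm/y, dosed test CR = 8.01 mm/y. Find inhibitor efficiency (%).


Apply the inhibitor-efficiency definition: IE = (CR_blank − CR_inh)/CR_blank × 100
IE = (16.72 − 8.01) / 16.72 × 100
IE = 8.71 / 16.72 × 100 = 52.1 %

52.1 %


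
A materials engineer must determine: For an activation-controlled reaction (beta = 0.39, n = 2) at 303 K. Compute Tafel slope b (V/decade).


Apply the Tafel slope relation: b = 2.303*R*T/(beta*n*F)
Numerator: 2.303 * 8.314 * 303 = 5801.58
Denominator: 0.39 * 2 * 96485 = 75258.3
b = 5801.58 / 75258.3 = 0.077 V/decade

0.077 V/decade


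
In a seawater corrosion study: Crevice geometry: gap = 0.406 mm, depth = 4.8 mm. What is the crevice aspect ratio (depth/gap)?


Aspect ratio = depth / gap
Ratio = 4.8 / 0.406 = 11.8

11.8


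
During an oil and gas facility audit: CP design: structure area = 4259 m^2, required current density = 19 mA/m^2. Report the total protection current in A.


I = area * current density, then convert mA → A (÷1000)
I = 4259 * 19 / 1000 = 80.92 A

80.92 A


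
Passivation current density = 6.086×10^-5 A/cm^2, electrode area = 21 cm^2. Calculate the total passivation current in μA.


I = i_pass * A, then convert A → μA (×10^6)
I = 6.086×10^-5 * 21 * 10^6 = 1278.06 μA

1278.06 μA


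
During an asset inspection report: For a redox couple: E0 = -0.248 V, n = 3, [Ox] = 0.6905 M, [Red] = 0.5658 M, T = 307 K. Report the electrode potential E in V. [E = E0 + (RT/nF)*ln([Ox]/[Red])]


Apply the Nernst equation: E = E0 + (RT/nF)*ln([Ox]/[Red])
Step 1: RT/nF = 8.314*307/(3*96485) = 0.00881794 V
Step 2: [Ox]/[Red] = 0.6905/0.5658 = 1.220396
Step 3: ln(1.220396) = 0.199175
Step 4: correction = 0.00881794 * 0.199175 = 0.0018 V
E = -0.248 + 0.0018 = -0.2462 V

-0.2462 V


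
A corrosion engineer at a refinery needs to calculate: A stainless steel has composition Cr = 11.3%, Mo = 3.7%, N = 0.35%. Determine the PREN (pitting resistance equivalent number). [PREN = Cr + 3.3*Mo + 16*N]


Apply the PREN formula: PREN = Cr + 3.3*Mo + 16*N
PREN = 11.3 + 3.3*3.7 + 16*0.35
PREN = 11.3 + 12.21 + 5.6 = 29.11

29.11


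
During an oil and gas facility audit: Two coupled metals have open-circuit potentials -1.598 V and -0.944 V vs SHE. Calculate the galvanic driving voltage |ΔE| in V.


Driving voltage is the absolute potential difference.
|ΔE| = |-1.598 − (-0.944)| = 0.654 V

0.654 V


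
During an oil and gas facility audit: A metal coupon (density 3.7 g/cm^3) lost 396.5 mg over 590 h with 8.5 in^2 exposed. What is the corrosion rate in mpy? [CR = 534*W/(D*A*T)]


Apply the mpy weight-loss relation: CR = 534 * W / (D * A * T)
Numerator: 534 * 396.5 = 211731.0
Denominator: 3.7 * 8.5 * 590 = 18555.5
CR = 211731.0 / 18555.5 = 11.4107 mpy

11.4107 mpy


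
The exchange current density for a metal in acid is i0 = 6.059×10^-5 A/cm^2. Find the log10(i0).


i0 = 6.059×10^-5 A/cm^2
log10(i0) = -4.218

-4.218


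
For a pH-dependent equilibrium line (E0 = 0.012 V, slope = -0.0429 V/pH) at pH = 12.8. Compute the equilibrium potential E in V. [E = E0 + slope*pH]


Apply the Pourbaix line equation: E = E0 + slope*pH
E = 0.012 + (-0.0429)*12.8 = 0.012 + (-0.54912) = -0.53712 V
Rounded to 4 decimal places: E = -0.5371 V

-0.5371 V


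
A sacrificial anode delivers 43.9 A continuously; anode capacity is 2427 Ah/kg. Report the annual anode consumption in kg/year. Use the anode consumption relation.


Annual consumption = current * hours per year / capacity
Rate = 43.9 * 8760 / 2427 = 158.5 kg/year

158.5 kg/year


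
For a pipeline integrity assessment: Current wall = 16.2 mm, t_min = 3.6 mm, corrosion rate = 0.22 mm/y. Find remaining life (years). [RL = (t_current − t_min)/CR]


Apply the remaining-life relation: RL = (t_current − t_min) / CR
RL = (16.2 − 3.6) / 0.22 = 12.6 / 0.22 = 57.3 years

57.3 years


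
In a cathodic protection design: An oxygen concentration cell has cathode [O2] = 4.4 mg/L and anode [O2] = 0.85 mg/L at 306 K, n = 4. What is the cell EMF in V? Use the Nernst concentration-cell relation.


Apply the Nernst concentration-cell relation: E = (RT/nF)*ln(C_cathode/C_anode)
RT/nF = 8.314*306/(4*96485) = 0.00659192 V
ln(4.4/0.85) = 1.64412
E = 0.00659192 * 1.64412 = 0.01084 V

0.01084 V


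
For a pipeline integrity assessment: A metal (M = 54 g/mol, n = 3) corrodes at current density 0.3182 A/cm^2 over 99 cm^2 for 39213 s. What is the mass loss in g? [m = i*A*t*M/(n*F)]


Apply Faraday's law: m = i*A*t*M / (n*F)
Total charge passed Q = i*A*t = 0.3182*99*39213 = 1235280.0834 C
m = Q*M/(n*F) = 1235280.0834*54/(3*96485) = 230.451 g

230.451 g


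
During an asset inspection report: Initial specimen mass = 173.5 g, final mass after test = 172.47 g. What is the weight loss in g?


Weight loss = initial − final
WL = 173.5 − 172.47 = 1.03 g

1.03 g


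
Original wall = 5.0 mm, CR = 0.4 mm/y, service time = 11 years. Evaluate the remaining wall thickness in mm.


Remaining wall = original − CR × time
t = 5.0 − 0.4*11 = 5.0 − 4.4 = 0.6 mm

0.6 mm


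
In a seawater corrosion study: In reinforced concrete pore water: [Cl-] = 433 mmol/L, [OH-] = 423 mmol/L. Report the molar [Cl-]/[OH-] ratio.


Threshold parameter = [Cl-] / [OH-] (molar basis; both in mmol/L, so units cancel)
Ratio = 433 / 423 = 1.02

1.02


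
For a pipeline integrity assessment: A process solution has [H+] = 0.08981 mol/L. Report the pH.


pH = −log10[H+]
pH = −log10(0.08981) = 1.05

1.05


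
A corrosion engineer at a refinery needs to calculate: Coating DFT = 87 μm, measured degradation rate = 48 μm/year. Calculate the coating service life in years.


Service life = thickness / degradation rate
Life = 87 / 48 = 1.8 years

1.8 years


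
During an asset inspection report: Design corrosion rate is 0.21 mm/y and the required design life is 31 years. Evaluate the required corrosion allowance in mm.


Corrosion allowance = CR × design life
CA = 0.21 * 31 = 6.51 mm

6.51 mm


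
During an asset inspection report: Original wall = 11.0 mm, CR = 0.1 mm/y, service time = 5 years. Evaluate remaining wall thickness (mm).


Remaining wall = original − CR × time
t = 11.0 − 0.1*5 = 11.0 − 0.5 = 10.5 mm

10.5 mm


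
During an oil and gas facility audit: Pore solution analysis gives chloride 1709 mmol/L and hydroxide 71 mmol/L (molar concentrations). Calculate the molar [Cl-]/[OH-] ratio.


Threshold parameter = [Cl-] / [OH-] (molar basis; both in mmol/L, so units cancel)
Ratio = 1709 / 71 = 24.07

24.07


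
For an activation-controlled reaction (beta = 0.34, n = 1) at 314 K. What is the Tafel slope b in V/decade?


Apply the Tafel slope relation: b = 2.303*R*T/(beta*n*F)
Numerator: 2.303 * 8.314 * 314 = 6012.2
Denominator: 0.34 * 1 * 96485 = 32804.9
b = 6012.2 / 32804.9 = 0.1833 V/decade

0.1833 V/decade


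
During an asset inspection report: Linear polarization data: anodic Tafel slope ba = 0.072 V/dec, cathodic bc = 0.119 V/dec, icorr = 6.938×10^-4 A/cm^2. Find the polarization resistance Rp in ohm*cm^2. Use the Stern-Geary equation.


Apply the Stern-Geary equation: Rp = ba*bc / (2.303*icorr*(ba+bc))
ba*bc = 0.072*0.119 = 0.008568
ba+bc = 0.191; 2.303*icorr*(ba+bc) = 2.303*6.938×10^-4*0.191 = 3.0518389×10^-4
Rp = 0.008568 / 3.0518389×10^-4 = 28.1 ohm*cm^2

28.1 ohm*cm^2


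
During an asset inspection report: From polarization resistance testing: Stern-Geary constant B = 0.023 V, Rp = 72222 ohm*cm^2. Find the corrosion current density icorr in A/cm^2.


Apply the Stern-Geary relation: icorr = B / Rp
icorr = 0.023 / 72222 = 3.185×10^-7 A/cm^2

3.185×10^-7 A/cm^2


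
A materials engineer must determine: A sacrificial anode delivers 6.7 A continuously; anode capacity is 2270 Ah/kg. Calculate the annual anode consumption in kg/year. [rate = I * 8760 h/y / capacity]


Annual consumption = current * hours per year / capacity
Rate = 6.7 * 8760 / 2270 = 25.9 kg/year

25.9 kg/year


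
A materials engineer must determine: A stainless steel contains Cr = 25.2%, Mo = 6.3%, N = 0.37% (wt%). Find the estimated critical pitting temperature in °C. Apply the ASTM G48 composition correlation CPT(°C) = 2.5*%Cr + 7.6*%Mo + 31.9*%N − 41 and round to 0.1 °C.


Apply the ASTM G48 empirical CPT estimate: CPT(°C) = 2.5*%Cr + 7.6*%Mo + 31.9*%N − 41
2.5*25.2 = 63; 7.6*6.3 = 47.88; 31.9*0.37 = 11.803
CPT = 63 + 47.88 + 11.803 − 41 = 81.683 °C
Rounded to 0.1 °C: CPT ≈ 81.7 °C

81.7 °C
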